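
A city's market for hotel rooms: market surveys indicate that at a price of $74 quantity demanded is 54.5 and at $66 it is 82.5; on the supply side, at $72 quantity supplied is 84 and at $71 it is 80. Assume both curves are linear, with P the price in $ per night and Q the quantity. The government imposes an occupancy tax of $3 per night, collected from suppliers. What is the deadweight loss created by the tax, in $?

Demand slope: (82.5 − 54.5)/(66 − 74) = -3.5, so Qd = 313.5 − 3.5P.
Supply slope: (80 − 84)/(71 − 72) = 4, so Qs = 4P − 204.
Before the tax: set 313.5 − 3.5P = 4P − 204 → P* = $69, Q* = 72.
With the tax collected from suppliers, supply shifts: Qs = 4(P − 3) − 204.
Solving gives Q = 66.4 with buyers paying $70.6 and suppliers receiving $67.6 (the $3 wedge).
Quantity falls by |ΔQ| = |72 − 66.4| = 5.6.
DWL = ½ · t · |ΔQ| = ½ · 3 · 5.6 = $8.4.

Deadweight loss = $8.4.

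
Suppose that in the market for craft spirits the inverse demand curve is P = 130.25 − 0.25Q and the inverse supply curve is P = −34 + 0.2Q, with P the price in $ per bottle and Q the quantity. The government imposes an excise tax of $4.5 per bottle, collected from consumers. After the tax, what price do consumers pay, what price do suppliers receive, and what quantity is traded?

Consumers pay $41.5; suppliers receive $37; quantity = 355.

Rewrite in direct form: Qd = 521 − 4P and Qs = 5P + 170.
Without the tax, 521 − 4P = 5P + 170 gives 9P = 351, so P* = $39 and Q* = 365.
With the tax collected from consumers, demand (in seller-price terms) shifts: Qd = 521 − 4(P + 4.5).
Solving gives Q = 355 with consumers paying $41.5 and suppliers receiving $37 (the $4.5 wedge).
The less price-elastic side of the market bears the larger share of a per-unit tax.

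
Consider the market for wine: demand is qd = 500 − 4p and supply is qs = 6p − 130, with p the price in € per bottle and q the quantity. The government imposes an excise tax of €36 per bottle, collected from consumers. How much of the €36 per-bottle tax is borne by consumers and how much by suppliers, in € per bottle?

Consumers bear €21.6 per bottle; suppliers bear €14.4 per bottle.

Without the tax, 500 − 4p = 6p − 130 gives 10p = 630, so p* = €63 and q* = 248.
With the tax collected from consumers, demand (in seller-price terms) shifts: qd = 500 − 4(p + 36).
New equilibrium: consumers pay €84.6, suppliers receive €48.6, q = 161.6. (Wedge: pb − ps = 36.)
Burden on consumers: €21.6; on suppliers: €14.4. (They sum to €36.)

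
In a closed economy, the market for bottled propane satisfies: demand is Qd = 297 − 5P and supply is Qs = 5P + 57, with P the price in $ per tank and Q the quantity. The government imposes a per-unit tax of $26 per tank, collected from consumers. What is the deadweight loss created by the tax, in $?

Without the tax, 297 − 5P = 5P + 57 gives 10P = 240, so P* = $24 and Q* = 177.
With the tax collected from consumers, demand (in seller-price terms) shifts: Qd = 297 − 5(P + 26).
New equilibrium: consumers pay $37, producers receive $11, Q = 112. (Wedge: Pb − Ps = 26.)
Quantity falls by |ΔQ| = |177 − 112| = 65.
DWL = ½ · t · |ΔQ| = ½ · 26 · 65 = $845.

Deadweight loss = $845.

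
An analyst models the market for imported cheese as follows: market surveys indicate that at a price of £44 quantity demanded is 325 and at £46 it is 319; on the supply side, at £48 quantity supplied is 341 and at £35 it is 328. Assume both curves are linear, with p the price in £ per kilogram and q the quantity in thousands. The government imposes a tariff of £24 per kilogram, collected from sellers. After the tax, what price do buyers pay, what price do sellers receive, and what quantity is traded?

Demand slope: (319 − 325)/(46 − 44) = -3, so qd = 457 − 3p.
Supply slope: (328 − 341)/(35 − 48) = 1, so qs = p + 293.
Before the tax: set 457 − 3p = p + 293 → p* = £41, q* = 334.
With the tax collected from sellers, supply shifts: qs = (p − 24) + 293.
Solving gives q = 316 with buyers paying £47 and sellers receiving £23 (the £24 wedge).
The less price-elastic side of the market bears the larger share of a per-unit tax.

Buyers pay £47; sellers receive £23; quantity = 316.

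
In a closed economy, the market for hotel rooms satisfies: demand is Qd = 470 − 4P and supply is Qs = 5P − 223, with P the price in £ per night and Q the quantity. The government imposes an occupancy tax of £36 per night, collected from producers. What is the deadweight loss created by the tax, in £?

Before the tax: set 470 − 4P = 5P − 223 → P* = £77, Q* = 162.
With the tax collected from producers, supply shifts: Qs = 5(P − 36) − 223.
New equilibrium: consumers pay £97, producers receive £61, Q = 82. (Wedge: Pb − Ps = 36.)
Quantity falls by |ΔQ| = |162 − 82| = 80.
DWL = ½ · t · |ΔQ| = ½ · 36 · 80 = £1440.

Deadweight loss = £1440.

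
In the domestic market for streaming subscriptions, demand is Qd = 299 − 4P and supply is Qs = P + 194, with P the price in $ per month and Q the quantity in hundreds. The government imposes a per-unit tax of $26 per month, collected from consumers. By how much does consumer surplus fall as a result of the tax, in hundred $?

Without the tax, 299 − 4P = P + 194 gives 5P = 105, so P* = $21 and Q* = 215.
With the tax collected from consumers, demand (in seller-price terms) shifts: Qd = 299 − 4(P + 26).
Solving gives Q = 194.2 with consumers paying $26.2 and suppliers receiving $0.2 (the $26 wedge).
ΔCS is the trapezoid between Q = 194.2 and Q = 215 of height $5.2: ½ · (215 + 194.2) · 5.2 = $1063.92.

Consumer surplus falls by $1063.92 hundred.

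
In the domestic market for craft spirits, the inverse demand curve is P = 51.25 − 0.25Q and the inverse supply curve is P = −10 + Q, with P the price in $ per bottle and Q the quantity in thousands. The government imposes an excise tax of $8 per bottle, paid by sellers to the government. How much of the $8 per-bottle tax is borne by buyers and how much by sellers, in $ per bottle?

Buyers bear $1.6 per bottle; sellers bear $6.4 per bottle.

Inverting to Q(P) form: Qd = 205 − 4P; Qs = P + 10.
Before the tax: set 205 − 4P = P + 10 → P* = $39, Q* = 49.
With the tax collected from sellers, supply shifts: Qs = (P − 8) + 10.
New equilibrium: buyers pay $40.6, sellers receive $32.6, Q = 42.6. (Wedge: Pb − Ps = 8.)
Burden on buyers: $1.6; on sellers: $6.4. (They sum to $8.)
The less price-elastic side of the market bears the larger share of a per-unit tax.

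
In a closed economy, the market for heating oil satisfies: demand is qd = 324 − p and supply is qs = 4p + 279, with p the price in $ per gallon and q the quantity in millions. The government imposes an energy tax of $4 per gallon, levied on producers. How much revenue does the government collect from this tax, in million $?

Tax revenue = $1247.2 million.

Before the tax: set 324 − p = 4p + 279 → p* = $9, q* = 315.
With the tax collected from producers, supply shifts: qs = 4(p − 4) + 279.
Solving gives q = 311.8 with buyers paying $12.2 and producers receiving $8.2 (the $4 wedge).
Revenue = t · Q = 4 · 311.8 = $1247.2.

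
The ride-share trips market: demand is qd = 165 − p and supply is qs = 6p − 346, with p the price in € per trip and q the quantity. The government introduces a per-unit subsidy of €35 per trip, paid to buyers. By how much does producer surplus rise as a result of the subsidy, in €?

Producer surplus rises by €535.

Without the subsidy, 165 − p = 6p − 346 gives 7p = 511, so p* = €73 and q* = 92.
With a per-unit subsidy paid to buyers, each effectively pays p − 35, so demand becomes qd = 165 − (p − 35).
New equilibrium: buyers pay €43, sellers receive €78, q = 122. (Wedge: pb − ps = −35.)
ΔPS is the trapezoid between Q = 122 and Q = 92 of height €5: ½ · (92 + 122) · 5 = €535.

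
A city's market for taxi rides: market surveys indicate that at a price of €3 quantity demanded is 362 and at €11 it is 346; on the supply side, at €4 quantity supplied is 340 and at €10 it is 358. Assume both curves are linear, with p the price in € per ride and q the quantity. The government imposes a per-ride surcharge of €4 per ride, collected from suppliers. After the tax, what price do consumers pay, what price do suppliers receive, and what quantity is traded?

Consumers pay €10.4; suppliers receive €6.4; quantity = 347.2.

Demand slope: (346 − 362)/(11 − 3) = -2, so qd = 368 − 2p.
Supply slope: (358 − 340)/(10 − 4) = 3, so qs = 3p + 328.
Before the tax: set 368 − 2p = 3p + 328 → p* = €8, q* = 352.
With the tax collected from suppliers, supply shifts: qs = 3(p − 4) + 328.
Solving gives q = 347.2 with consumers paying €10.4 and suppliers receiving €6.4 (the €4 wedge).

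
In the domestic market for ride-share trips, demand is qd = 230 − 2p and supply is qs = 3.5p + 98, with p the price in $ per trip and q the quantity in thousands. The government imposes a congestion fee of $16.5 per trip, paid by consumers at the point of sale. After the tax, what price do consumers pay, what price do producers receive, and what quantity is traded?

Consumers pay $34.5; producers receive $18; quantity = 161.

Without the tax, 230 − 2p = 3.5p + 98 gives 5.5p = 132, so p* = $24 and q* = 182.
With the tax collected from consumers, demand (in seller-price terms) shifts: qd = 230 − 2(p + 16.5).
New equilibrium: consumers pay $34.5, producers receive $18, q = 161. (Wedge: pb − ps = 16.5.)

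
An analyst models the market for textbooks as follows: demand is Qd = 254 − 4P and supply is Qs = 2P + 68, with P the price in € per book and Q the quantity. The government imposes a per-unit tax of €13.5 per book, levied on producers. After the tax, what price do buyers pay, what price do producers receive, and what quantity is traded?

Buyers pay €35.5; producers receive €22; quantity = 112.

Without the tax, 254 − 4P = 2P + 68 gives 6P = 186, so P* = €31 and Q* = 130.
With the tax collected from producers, supply shifts: Qs = 2(P − 13.5) + 68.
New equilibrium: buyers pay €35.5, producers receive €22, Q = 112. (Wedge: Pb − Ps = 13.5.)
The less price-elastic side of the market bears the larger share of a per-unit tax.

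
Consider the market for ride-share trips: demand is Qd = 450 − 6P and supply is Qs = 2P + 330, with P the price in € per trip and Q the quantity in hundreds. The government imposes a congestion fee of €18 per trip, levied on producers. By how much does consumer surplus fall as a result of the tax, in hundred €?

Without the tax, 450 − 6P = 2P + 330 gives 8P = 120, so P* = €15 and Q* = 360.
With the tax collected from producers, supply shifts: Qs = 2(P − 18) + 330.
New equilibrium: buyers pay €19.5, producers receive €1.5, Q = 333. (Wedge: Pb − Ps = 18.)
ΔCS is the trapezoid between Q = 333 and Q = 360 of height €4.5: ½ · (360 + 333) · 4.5 = €1559.25.

Consumer surplus falls by €1559.25 hundred.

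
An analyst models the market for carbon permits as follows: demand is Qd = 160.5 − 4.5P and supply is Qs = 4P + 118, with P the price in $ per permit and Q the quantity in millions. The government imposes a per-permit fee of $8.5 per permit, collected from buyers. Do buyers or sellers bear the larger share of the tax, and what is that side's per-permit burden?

Without the tax, 160.5 − 4.5P = 4P + 118 gives 8.5P = 42.5, so P* = $5 and Q* = 138.
With the tax collected from buyers, demand (in seller-price terms) shifts: Qd = 160.5 − 4.5(P + 8.5).
Solving gives Q = 120 with buyers paying $9 and sellers receiving $0.5 (the $8.5 wedge).
Per-permit burden: buyers $4, sellers $4.5.
Sellers take the larger share because supply is less price-elastic here (demand slope 4.5 vs supply slope 4).

Sellers bear the larger share: $4.5 per permit.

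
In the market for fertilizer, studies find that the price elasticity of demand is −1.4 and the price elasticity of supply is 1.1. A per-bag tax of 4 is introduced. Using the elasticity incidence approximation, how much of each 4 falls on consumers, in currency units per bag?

Incidence ratio: consumers' share ≈ εs / (εs + |εd|) = 1.1 / (1.1 + 1.4) = 0.44.
So consumers bear ≈ 0.44 × 4 = 1.76; sellers bear 2.24.

Consumers bear ≈ 1.76 per bag.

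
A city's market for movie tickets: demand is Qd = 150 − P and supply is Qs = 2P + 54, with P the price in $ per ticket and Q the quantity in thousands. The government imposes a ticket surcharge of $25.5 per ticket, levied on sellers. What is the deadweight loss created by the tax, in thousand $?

Deadweight loss = $216.75 thousand.

Before the tax: set 150 − P = 2P + 54 → P* = $32, Q* = 118.
With the tax collected from sellers, supply shifts: Qs = 2(P − 25.5) + 54.
Solving gives Q = 101 with buyers paying $49 and sellers receiving $23.5 (the $25.5 wedge).
Quantity falls by |ΔQ| = |118 − 101| = 17.
DWL = ½ · t · |ΔQ| = ½ · 25.5 · 17 = $216.75.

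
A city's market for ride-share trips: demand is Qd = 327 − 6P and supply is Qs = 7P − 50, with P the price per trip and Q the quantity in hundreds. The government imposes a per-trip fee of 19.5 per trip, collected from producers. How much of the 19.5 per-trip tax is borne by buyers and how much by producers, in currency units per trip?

Buyers bear 10.5 per trip; producers bear 9 per trip.

Without the tax, 327 − 6P = 7P − 50 gives 13P = 377, so P* = 29 and Q* = 153.
With the tax collected from producers, supply shifts: Qs = 7(P − 19.5) − 50.
New equilibrium: buyers pay 39.5, producers receive 20, Q = 90. (Wedge: Pb − Ps = 19.5.)
Burden on buyers: 10.5; on producers: 9. (They sum to 19.5.)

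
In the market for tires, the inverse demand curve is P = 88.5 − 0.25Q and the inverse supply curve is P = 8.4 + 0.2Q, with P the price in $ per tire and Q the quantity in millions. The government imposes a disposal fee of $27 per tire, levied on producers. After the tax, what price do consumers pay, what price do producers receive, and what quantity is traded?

Inverting to Q(P) form: Qd = 354 − 4P; Qs = 5P − 42.
Before the tax: set 354 − 4P = 5P − 42 → P* = $44, Q* = 178.
With the tax collected from producers, supply shifts: Qs = 5(P − 27) − 42.
New equilibrium: consumers pay $59, producers receive $32, Q = 118. (Wedge: Pb − Ps = 27.)
The less price-elastic side of the market bears the larger share of a per-unit tax.

Consumers pay $59; producers receive $32; quantity = 118.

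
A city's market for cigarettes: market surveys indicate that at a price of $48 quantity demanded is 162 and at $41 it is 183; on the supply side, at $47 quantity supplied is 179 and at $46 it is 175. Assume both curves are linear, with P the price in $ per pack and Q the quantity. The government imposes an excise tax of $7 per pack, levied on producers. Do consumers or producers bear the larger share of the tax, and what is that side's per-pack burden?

Demand slope: (183 − 162)/(41 − 48) = -3, so Qd = 306 − 3P.
Supply slope: (175 − 179)/(46 − 47) = 4, so Qs = 4P − 9.
Without the tax, 306 − 3P = 4P − 9 gives 7P = 315, so P* = $45 and Q* = 171.
With the tax collected from producers, supply shifts: Qs = 4(P − 7) − 9.
Solving gives Q = 159 with consumers paying $49 and producers receiving $42 (the $7 wedge).
Per-pack burden: consumers $4, producers $3.
Consumers take the larger share because demand is less price-elastic here (demand slope 3 vs supply slope 4).
The less price-elastic side of the market bears the larger share of a per-unit tax.

Consumers bear the larger share: $4 per pack.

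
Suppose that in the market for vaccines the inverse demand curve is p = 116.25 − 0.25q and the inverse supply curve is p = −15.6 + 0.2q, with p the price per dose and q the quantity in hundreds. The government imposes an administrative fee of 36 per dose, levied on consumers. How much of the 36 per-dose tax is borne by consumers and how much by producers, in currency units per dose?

Consumers bear 20 per dose; producers bear 16 per dose.

Rewrite in direct form: qd = 465 − 4p and qs = 5p + 78.
Before the tax: set 465 − 4p = 5p + 78 → p* = 43, q* = 293.
With the tax collected from consumers, demand (in seller-price terms) shifts: qd = 465 − 4(p + 36).
New equilibrium: consumers pay 63, producers receive 27, q = 213. (Wedge: pb − ps = 36.)
Burden on consumers: 20; on producers: 16. (They sum to 36.)
The less price-elastic side of the market bears the larger share of a per-unit tax.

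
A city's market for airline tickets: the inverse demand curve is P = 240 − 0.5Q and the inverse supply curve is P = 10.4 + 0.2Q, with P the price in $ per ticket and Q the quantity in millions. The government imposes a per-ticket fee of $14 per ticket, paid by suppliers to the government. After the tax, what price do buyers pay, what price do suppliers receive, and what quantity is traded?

Rewrite in direct form: Qd = 480 − 2P and Qs = 5P − 52.
Before the tax: set 480 − 2P = 5P − 52 → P* = $76, Q* = 328.
With the tax collected from suppliers, supply shifts: Qs = 5(P − 14) − 52.
New equilibrium: buyers pay $86, suppliers receive $72, Q = 308. (Wedge: Pb − Ps = 14.)
The less price-elastic side of the market bears the larger share of a per-unit tax.

Buyers pay $86; suppliers receive $72; quantity = 308.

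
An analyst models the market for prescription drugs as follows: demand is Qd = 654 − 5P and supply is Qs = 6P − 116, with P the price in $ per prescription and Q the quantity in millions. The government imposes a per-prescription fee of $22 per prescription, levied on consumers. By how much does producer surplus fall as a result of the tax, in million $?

Without the tax, 654 − 5P = 6P − 116 gives 11P = 770, so P* = $70 and Q* = 304.
With the tax collected from consumers, demand (in seller-price terms) shifts: Qd = 654 − 5(P + 22).
New equilibrium: consumers pay $82, sellers receive $60, Q = 244. (Wedge: Pb − Ps = 22.)
ΔPS is the trapezoid between Q = 244 and Q = 304 of height $10: ½ · (304 + 244) · 10 = $2740.

Producer surplus falls by $2740 million.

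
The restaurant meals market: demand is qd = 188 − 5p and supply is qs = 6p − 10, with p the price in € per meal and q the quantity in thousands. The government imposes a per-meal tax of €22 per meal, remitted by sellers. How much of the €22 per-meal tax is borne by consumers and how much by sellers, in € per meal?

Without the tax, 188 − 5p = 6p − 10 gives 11p = 198, so p* = €18 and q* = 98.
With the tax collected from sellers, supply shifts: qs = 6(p − 22) − 10.
New equilibrium: consumers pay €30, sellers receive €8, q = 38. (Wedge: pb − ps = 22.)
Burden on consumers: €12; on sellers: €10. (They sum to €22.)
The less price-elastic side of the market bears the larger share of a per-unit tax.

Consumers bear €12 per meal; sellers bear €10 per meal.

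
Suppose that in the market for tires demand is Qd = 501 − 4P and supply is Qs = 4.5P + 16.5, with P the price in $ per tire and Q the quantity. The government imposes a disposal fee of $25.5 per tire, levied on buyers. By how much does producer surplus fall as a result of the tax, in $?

Producer surplus falls by $2952.

Before the tax: set 501 − 4P = 4.5P + 16.5 → P* = $57, Q* = 273.
With the tax collected from buyers, demand (in seller-price terms) shifts: Qd = 501 − 4(P + 25.5).
New equilibrium: buyers pay $70.5, producers receive $45, Q = 219. (Wedge: Pb − Ps = 25.5.)
ΔPS is the trapezoid between Q = 219 and Q = 273 of height $12: ½ · (273 + 219) · 12 = $2952.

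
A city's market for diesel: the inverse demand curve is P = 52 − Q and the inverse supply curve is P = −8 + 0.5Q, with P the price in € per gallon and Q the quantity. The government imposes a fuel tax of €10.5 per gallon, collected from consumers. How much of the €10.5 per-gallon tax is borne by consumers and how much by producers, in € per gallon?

Consumers bear €7 per gallon; producers bear €3.5 per gallon.

Inverting to Q(P) form: Qd = 52 − P; Qs = 2P + 16.
Without the tax, 52 − P = 2P + 16 gives 3P = 36, so P* = €12 and Q* = 40.
With the tax collected from consumers, demand (in seller-price terms) shifts: Qd = 52 − (P + 10.5).
New equilibrium: consumers pay €19, producers receive €8.5, Q = 33. (Wedge: Pb − Ps = 10.5.)
Burden on consumers: €7; on producers: €3.5. (They sum to €10.5.)
The less price-elastic side of the market bears the larger share of a per-unit tax.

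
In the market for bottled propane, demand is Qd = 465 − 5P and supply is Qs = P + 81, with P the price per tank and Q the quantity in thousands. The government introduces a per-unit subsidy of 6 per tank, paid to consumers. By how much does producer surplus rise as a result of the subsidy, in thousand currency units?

Before the subsidy: set 465 − 5P = P + 81 → P* = 64, Q* = 145.
With a per-unit subsidy paid to consumers, each effectively pays P − 6, so demand becomes Qd = 465 − 5(P − 6).
Solving gives Q = 150 with consumers paying 63 and suppliers receiving 69 (the 6 wedge).
ΔPS is the trapezoid between Q = 150 and Q = 145 of height 5: ½ · (145 + 150) · 5 = 737.5.

Producer surplus rises by 737.5 thousand.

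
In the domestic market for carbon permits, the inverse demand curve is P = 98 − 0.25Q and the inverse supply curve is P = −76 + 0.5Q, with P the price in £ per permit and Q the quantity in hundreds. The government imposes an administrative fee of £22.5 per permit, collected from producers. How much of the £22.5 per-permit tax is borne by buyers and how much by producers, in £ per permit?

Buyers bear £7.5 per permit; producers bear £15 per permit.

Inverting to Q(P) form: Qd = 392 − 4P; Qs = 2P + 152.
Without the tax, 392 − 4P = 2P + 152 gives 6P = 240, so P* = £40 and Q* = 232.
With the tax collected from producers, supply shifts: Qs = 2(P − 22.5) + 152.
New equilibrium: buyers pay £47.5, producers receive £25, Q = 202. (Wedge: Pb − Ps = 22.5.)
Burden on buyers: £7.5; on producers: £15. (They sum to £22.5.)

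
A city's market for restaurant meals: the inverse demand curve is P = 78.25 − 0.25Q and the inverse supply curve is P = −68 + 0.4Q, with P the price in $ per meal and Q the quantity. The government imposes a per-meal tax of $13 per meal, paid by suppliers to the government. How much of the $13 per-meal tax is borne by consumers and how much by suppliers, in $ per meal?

Consumers bear $5 per meal; suppliers bear $8 per meal.

Inverting to Q(P) form: Qd = 313 − 4P; Qs = 2.5P + 170.
Without the tax, 313 − 4P = 2.5P + 170 gives 6.5P = 143, so P* = $22 and Q* = 225.
With the tax collected from suppliers, supply shifts: Qs = 2.5(P − 13) + 170.
Solving gives Q = 205 with consumers paying $27 and suppliers receiving $14 (the $13 wedge).
Burden on consumers: $5; on suppliers: $8. (They sum to $13.)
The less price-elastic side of the market bears the larger share of a per-unit tax.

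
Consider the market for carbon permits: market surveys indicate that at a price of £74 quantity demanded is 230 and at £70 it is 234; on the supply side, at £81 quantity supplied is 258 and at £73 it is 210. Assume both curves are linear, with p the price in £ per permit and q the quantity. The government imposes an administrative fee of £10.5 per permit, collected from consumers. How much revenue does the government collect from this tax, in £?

Tax revenue = £2299.5.

Demand slope: (234 − 230)/(70 − 74) = -1, so qd = 304 − p.
Supply slope: (210 − 258)/(73 − 81) = 6, so qs = 6p − 228.
Without the tax, 304 − p = 6p − 228 gives 7p = 532, so p* = £76 and q* = 228.
With the tax collected from consumers, demand (in seller-price terms) shifts: qd = 304 − (p + 10.5).
New equilibrium: consumers pay £85, sellers receive £74.5, q = 219. (Wedge: pb − ps = 10.5.)
Revenue = t · Q = 10.5 · 219 = £2299.5.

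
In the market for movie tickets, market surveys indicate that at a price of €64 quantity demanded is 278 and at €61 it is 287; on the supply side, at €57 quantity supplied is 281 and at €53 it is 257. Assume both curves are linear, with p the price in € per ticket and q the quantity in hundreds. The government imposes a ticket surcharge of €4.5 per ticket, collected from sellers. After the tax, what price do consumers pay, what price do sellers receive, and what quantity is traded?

Consumers pay €62; sellers receive €57.5; quantity = 284.

Demand slope: (287 − 278)/(61 − 64) = -3, so qd = 470 − 3p.
Supply slope: (257 − 281)/(53 − 57) = 6, so qs = 6p − 61.
Without the tax, 470 − 3p = 6p − 61 gives 9p = 531, so p* = €59 and q* = 293.
With the tax collected from sellers, supply shifts: qs = 6(p − 4.5) − 61.
Solving gives q = 284 with consumers paying €62 and sellers receiving €57.5 (the €4.5 wedge).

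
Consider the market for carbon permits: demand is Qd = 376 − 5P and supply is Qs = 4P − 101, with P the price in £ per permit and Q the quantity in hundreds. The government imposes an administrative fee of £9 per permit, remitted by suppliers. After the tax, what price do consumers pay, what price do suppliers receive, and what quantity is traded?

Without the tax, 376 − 5P = 4P − 101 gives 9P = 477, so P* = £53 and Q* = 111.
With the tax collected from suppliers, supply shifts: Qs = 4(P − 9) − 101.
Solving gives Q = 91 with consumers paying £57 and suppliers receiving £48 (the £9 wedge).
The less price-elastic side of the market bears the larger share of a per-unit tax.

Consumers pay £57; suppliers receive £48; quantity = 91.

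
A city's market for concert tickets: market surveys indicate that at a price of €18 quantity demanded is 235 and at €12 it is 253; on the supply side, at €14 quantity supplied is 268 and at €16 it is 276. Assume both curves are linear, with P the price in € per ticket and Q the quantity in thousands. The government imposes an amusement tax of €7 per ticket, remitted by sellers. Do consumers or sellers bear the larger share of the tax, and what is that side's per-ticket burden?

Consumers bear the larger share: €4 per ticket.

Demand slope: (253 − 235)/(12 − 18) = -3, so Qd = 289 − 3P.
Supply slope: (276 − 268)/(16 − 14) = 4, so Qs = 4P + 212.
Before the tax: set 289 − 3P = 4P + 212 → P* = €11, Q* = 256.
With the tax collected from sellers, supply shifts: Qs = 4(P − 7) + 212.
New equilibrium: consumers pay €15, sellers receive €8, Q = 244. (Wedge: Pb − Ps = 7.)
Per-ticket burden: consumers €4, sellers €3.
Consumers take the larger share because demand is less price-elastic here (demand slope 3 vs supply slope 4).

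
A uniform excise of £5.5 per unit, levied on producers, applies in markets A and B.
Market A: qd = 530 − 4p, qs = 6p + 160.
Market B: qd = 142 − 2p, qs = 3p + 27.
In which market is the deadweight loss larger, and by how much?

Market A, by £18.15.

Market A: pre-tax p* = £37, q* = 382; post-tax q = 368.8; deadweight loss = £36.3.
Market B: pre-tax p* = £23, q* = 96; post-tax q = 89.4; deadweight loss = £18.15.
Difference: £36.3 vs £18.15 → market A is larger by £18.15.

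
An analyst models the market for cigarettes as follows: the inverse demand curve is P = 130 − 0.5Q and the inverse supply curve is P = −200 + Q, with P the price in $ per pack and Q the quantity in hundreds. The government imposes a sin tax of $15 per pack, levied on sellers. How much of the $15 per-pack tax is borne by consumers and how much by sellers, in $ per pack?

Consumers bear $5 per pack; sellers bear $10 per pack.

Rewrite in direct form: Qd = 260 − 2P and Qs = P + 200.
Before the tax: set 260 − 2P = P + 200 → P* = $20, Q* = 220.
With the tax collected from sellers, supply shifts: Qs = (P − 15) + 200.
Solving gives Q = 210 with consumers paying $25 and sellers receiving $10 (the $15 wedge).
Burden on consumers: $5; on sellers: $10. (They sum to $15.)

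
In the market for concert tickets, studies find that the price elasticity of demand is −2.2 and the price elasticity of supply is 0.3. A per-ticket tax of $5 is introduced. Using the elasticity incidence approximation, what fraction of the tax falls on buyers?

Incidence ratio: buyers' share ≈ εs / (εs + |εd|) = 0.3 / (0.3 + 2.2) = 0.12.
Supply is the less elastic side, so buyers bear the smaller share.

Buyers' share ≈ 0.12.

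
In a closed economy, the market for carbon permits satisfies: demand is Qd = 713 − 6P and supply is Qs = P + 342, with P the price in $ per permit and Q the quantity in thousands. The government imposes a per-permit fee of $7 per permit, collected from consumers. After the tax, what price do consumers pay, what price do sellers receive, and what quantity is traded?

Consumers pay $54; sellers receive $47; quantity = 389.

Without the tax, 713 − 6P = P + 342 gives 7P = 371, so P* = $53 and Q* = 395.
With the tax collected from consumers, demand (in seller-price terms) shifts: Qd = 713 − 6(P + 7).
Solving gives Q = 389 with consumers paying $54 and sellers receiving $47 (the $7 wedge).
The less price-elastic side of the market bears the larger share of a per-unit tax.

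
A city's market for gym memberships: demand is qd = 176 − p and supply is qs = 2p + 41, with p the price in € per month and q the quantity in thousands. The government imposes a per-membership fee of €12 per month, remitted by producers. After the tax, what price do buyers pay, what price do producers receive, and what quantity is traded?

Buyers pay €53; producers receive €41; quantity = 123.

Before the tax: set 176 − p = 2p + 41 → p* = €45, q* = 131.
With the tax collected from producers, supply shifts: qs = 2(p − 12) + 41.
Solving gives q = 123 with buyers paying €53 and producers receiving €41 (the €12 wedge).
The less price-elastic side of the market bears the larger share of a per-unit tax.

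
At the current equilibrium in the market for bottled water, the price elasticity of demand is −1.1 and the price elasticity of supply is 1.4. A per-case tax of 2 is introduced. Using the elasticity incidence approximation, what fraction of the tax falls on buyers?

Buyers' share ≈ 0.56.

Incidence ratio: buyers' share ≈ εs / (εs + |εd|) = 1.4 / (1.4 + 1.1) = 0.56.
Supply is the more elastic side, so buyers bear the larger share.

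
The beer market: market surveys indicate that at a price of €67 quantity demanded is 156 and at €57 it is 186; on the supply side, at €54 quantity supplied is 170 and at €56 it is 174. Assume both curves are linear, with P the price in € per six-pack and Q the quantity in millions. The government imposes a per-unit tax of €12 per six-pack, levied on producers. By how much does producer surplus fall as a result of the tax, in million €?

Producer surplus falls by €1244.16 million.

Demand slope: (186 − 156)/(57 − 67) = -3, so Qd = 357 − 3P.
Supply slope: (174 − 170)/(56 − 54) = 2, so Qs = 2P + 62.
Before the tax: set 357 − 3P = 2P + 62 → P* = €59, Q* = 180.
With the tax collected from producers, supply shifts: Qs = 2(P − 12) + 62.
New equilibrium: buyers pay €63.8, producers receive €51.8, Q = 165.6. (Wedge: Pb − Ps = 12.)
ΔPS is the trapezoid between Q = 165.6 and Q = 180 of height €7.2: ½ · (180 + 165.6) · 7.2 = €1244.16.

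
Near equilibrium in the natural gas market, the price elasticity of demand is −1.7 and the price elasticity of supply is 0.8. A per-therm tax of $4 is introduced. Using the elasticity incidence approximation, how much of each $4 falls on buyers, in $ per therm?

Incidence ratio: buyers' share ≈ εs / (εs + |εd|) = 0.8 / (0.8 + 1.7) = 0.32.
So buyers bear ≈ 0.32 × $4 = $1.28; sellers bear $2.72.

Buyers bear ≈ $1.28 per therm.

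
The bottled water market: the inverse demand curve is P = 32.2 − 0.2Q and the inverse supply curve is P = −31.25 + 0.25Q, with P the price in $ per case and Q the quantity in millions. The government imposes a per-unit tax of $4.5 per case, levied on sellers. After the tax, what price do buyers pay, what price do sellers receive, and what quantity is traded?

Buyers pay $6; sellers receive $1.5; quantity = 131.

Rewrite in direct form: Qd = 161 − 5P and Qs = 4P + 125.
Without the tax, 161 − 5P = 4P + 125 gives 9P = 36, so P* = $4 and Q* = 141.
With the tax collected from sellers, supply shifts: Qs = 4(P − 4.5) + 125.
Solving gives Q = 131 with buyers paying $6 and sellers receiving $1.5 (the $4.5 wedge).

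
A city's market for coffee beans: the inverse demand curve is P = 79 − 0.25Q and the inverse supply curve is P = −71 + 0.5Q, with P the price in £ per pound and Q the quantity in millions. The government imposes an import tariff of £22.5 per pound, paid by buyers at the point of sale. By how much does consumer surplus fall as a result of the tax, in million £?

Consumer surplus falls by £1387.5 million.

Rewrite in direct form: Qd = 316 − 4P and Qs = 2P + 142.
Before the tax: set 316 − 4P = 2P + 142 → P* = £29, Q* = 200.
With the tax collected from buyers, demand (in seller-price terms) shifts: Qd = 316 − 4(P + 22.5).
New equilibrium: buyers pay £36.5, producers receive £14, Q = 170. (Wedge: Pb − Ps = 22.5.)
ΔCS is the trapezoid between Q = 170 and Q = 200 of height £7.5: ½ · (200 + 170) · 7.5 = £1387.5.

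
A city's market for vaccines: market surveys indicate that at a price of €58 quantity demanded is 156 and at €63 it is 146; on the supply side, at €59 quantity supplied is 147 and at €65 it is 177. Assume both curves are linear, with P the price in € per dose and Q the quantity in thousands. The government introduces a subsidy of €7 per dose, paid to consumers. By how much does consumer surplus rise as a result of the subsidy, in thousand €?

Demand slope: (146 − 156)/(63 − 58) = -2, so Qd = 272 − 2P.
Supply slope: (177 − 147)/(65 − 59) = 5, so Qs = 5P − 148.
Without the subsidy, 272 − 2P = 5P − 148 gives 7P = 420, so P* = €60 and Q* = 152.
With a per-unit subsidy paid to consumers, each effectively pays P − 7, so demand becomes Qd = 272 − 2(P − 7).
Solving gives Q = 162 with consumers paying €55 and sellers receiving €62 (the €7 wedge).
ΔCS is the trapezoid between Q = 162 and Q = 152 of height €5: ½ · (152 + 162) · 5 = €785.

Consumer surplus rises by €785 thousand.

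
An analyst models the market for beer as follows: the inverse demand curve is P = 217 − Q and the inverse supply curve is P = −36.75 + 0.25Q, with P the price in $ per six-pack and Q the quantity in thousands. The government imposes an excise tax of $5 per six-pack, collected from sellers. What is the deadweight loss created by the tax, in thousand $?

Deadweight loss = $10 thousand.

Rewrite in direct form: Qd = 217 − P and Qs = 4P + 147.
Before the tax: set 217 − P = 4P + 147 → P* = $14, Q* = 203.
With the tax collected from sellers, supply shifts: Qs = 4(P − 5) + 147.
Solving gives Q = 199 with consumers paying $18 and sellers receiving $13 (the $5 wedge).
Quantity falls by |ΔQ| = |203 − 199| = 4.
DWL = ½ · t · |ΔQ| = ½ · 5 · 4 = $10.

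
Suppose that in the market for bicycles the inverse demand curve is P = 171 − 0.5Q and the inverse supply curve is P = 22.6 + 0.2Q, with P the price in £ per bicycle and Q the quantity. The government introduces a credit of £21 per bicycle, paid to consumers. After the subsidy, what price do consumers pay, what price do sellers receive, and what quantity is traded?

Inverting to Q(P) form: Qd = 342 − 2P; Qs = 5P − 113.
Before the subsidy: set 342 − 2P = 5P − 113 → P* = £65, Q* = 212.
With a per-unit subsidy paid to consumers, each effectively pays P − 21, so demand becomes Qd = 342 − 2(P − 21).
Solving gives Q = 242 with consumers paying £50 and sellers receiving £71 (the £21 wedge).

Consumers pay £50; sellers receive £71; quantity = 242.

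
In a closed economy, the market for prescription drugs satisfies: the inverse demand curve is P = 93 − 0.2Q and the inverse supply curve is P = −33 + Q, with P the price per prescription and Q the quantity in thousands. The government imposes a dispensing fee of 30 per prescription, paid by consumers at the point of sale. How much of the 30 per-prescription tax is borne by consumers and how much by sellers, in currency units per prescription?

Consumers bear 5 per prescription; sellers bear 25 per prescription.

Rewrite in direct form: Qd = 465 − 5P and Qs = P + 33.
Without the tax, 465 − 5P = P + 33 gives 6P = 432, so P* = 72 and Q* = 105.
With the tax collected from consumers, demand (in seller-price terms) shifts: Qd = 465 − 5(P + 30).
Solving gives Q = 80 with consumers paying 77 and sellers receiving 47 (the 30 wedge).
Burden on consumers: 5; on sellers: 25. (They sum to 30.)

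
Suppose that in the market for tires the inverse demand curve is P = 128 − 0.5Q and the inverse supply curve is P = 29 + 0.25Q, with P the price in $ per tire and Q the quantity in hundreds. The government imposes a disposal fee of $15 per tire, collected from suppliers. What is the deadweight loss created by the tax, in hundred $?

Deadweight loss = $150 hundred.

Rewrite in direct form: Qd = 256 − 2P and Qs = 4P − 116.
Before the tax: set 256 − 2P = 4P − 116 → P* = $62, Q* = 132.
With the tax collected from suppliers, supply shifts: Qs = 4(P − 15) − 116.
Solving gives Q = 112 with consumers paying $72 and suppliers receiving $57 (the $15 wedge).
Quantity falls by |ΔQ| = |132 − 112| = 20.
DWL = ½ · t · |ΔQ| = ½ · 15 · 20 = $150.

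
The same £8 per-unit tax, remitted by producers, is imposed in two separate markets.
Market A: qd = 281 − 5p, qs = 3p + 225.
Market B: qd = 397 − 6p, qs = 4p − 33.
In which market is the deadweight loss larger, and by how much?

Market B, by £16.8.

Market A: pre-tax p* = £7, q* = 246; post-tax q = 231; deadweight loss = £60.
Market B: pre-tax p* = £43, q* = 139; post-tax q = 119.8; deadweight loss = £76.8.
Difference: £60 vs £76.8 → market B is larger by £16.8.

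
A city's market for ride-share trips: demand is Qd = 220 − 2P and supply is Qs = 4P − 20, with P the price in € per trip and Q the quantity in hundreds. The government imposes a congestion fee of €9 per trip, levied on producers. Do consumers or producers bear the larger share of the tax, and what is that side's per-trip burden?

Without the tax, 220 − 2P = 4P − 20 gives 6P = 240, so P* = €40 and Q* = 140.
With the tax collected from producers, supply shifts: Qs = 4(P − 9) − 20.
Solving gives Q = 128 with consumers paying €46 and producers receiving €37 (the €9 wedge).
Per-trip burden: consumers €6, producers €3.
Consumers take the larger share because demand is less price-elastic here (demand slope 2 vs supply slope 4).
The less price-elastic side of the market bears the larger share of a per-unit tax.

Consumers bear the larger share: €6 per trip.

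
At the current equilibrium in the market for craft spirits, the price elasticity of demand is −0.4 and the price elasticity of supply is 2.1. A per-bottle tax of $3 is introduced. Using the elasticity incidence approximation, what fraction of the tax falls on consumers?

Incidence ratio: consumers' share ≈ εs / (εs + |εd|) = 2.1 / (2.1 + 0.4) = 0.84.
Supply is the more elastic side, so consumers bear the larger share.

Consumers' share ≈ 0.84.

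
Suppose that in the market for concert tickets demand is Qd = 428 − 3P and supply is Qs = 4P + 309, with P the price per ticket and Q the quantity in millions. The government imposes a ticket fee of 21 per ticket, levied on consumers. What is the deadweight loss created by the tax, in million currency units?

Deadweight loss = 378 million.

Without the tax, 428 − 3P = 4P + 309 gives 7P = 119, so P* = 17 and Q* = 377.
With the tax collected from consumers, demand (in seller-price terms) shifts: Qd = 428 − 3(P + 21).
New equilibrium: consumers pay 29, sellers receive 8, Q = 341. (Wedge: Pb − Ps = 21.)
Quantity falls by |ΔQ| = |377 − 341| = 36.
DWL = ½ · t · |ΔQ| = ½ · 21 · 36 = 378.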